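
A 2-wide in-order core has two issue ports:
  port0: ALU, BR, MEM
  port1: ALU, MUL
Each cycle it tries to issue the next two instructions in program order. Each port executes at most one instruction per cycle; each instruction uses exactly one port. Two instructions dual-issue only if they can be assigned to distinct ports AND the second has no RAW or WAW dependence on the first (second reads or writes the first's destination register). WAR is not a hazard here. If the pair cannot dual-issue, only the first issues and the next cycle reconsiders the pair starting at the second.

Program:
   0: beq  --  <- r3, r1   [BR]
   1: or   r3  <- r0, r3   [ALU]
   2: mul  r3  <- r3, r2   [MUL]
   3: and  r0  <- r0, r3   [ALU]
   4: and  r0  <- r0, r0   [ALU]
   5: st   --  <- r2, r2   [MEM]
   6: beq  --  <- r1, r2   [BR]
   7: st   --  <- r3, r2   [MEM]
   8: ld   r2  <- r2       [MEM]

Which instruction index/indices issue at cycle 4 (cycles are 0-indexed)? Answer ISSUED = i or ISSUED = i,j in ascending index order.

ISSUED = 6

0. beq or @i0/i1  | pair
1. mul @i2  | RAW r3
2. and @i3  | RAW+WAW r0
3. and st @i4/i5  | pair
4. beq @i6  | no-port BR/MEM
5. st @i7  | no-port MEM/MEM
6. ld @i8  | tail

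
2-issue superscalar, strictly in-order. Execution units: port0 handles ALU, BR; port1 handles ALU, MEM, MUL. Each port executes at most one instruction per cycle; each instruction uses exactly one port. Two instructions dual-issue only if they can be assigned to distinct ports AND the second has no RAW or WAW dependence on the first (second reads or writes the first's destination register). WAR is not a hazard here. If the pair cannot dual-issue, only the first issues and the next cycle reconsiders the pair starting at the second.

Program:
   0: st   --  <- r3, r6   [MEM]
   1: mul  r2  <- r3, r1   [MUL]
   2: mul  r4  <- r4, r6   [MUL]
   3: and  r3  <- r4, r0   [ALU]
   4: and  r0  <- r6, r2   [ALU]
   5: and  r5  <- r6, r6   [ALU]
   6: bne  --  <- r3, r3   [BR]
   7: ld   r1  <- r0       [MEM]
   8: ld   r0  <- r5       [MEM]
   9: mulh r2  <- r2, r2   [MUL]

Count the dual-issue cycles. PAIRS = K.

[0] i0  st  -- no-port MEM/MUL
[1] i1  mul  -- no-port MUL/MUL
[2] i2  mul  -- RAW r4
[3] i3,i4  and and  -- 2-wide
[4] i5,i6  and bne  -- 2-wide
[5] i7  ld  -- no-port MEM/MEM
[6] i8  ld  -- no-port MEM/MUL
[7] i9  mulh  -- tail

PAIRS = 2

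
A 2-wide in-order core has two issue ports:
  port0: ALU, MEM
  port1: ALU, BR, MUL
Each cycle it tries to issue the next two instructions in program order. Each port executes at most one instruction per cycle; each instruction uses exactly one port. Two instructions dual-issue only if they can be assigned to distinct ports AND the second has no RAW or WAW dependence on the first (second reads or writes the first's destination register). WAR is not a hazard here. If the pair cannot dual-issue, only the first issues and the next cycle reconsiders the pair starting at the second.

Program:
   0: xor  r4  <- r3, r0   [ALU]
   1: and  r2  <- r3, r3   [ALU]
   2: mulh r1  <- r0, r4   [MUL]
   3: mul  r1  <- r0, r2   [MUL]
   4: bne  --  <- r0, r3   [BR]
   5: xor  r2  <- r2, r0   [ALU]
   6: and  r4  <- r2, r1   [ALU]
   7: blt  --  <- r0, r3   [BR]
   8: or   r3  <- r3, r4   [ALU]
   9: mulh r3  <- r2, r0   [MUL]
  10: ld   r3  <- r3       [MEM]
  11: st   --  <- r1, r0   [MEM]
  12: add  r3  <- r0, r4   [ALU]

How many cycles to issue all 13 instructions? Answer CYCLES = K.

CYCLES = 9

t=0 i0/i1:xor.ALU;and.ALU ; pair
t=1 i2:mulh.MUL ; no-port MUL/MUL
t=2 i3:mul.MUL ; no-port MUL/BR
t=3 i4/i5:bne.BR;xor.ALU ; pair
t=4 i6/i7:and.ALU;blt.BR ; pair
t=5 i8:or.ALU ; WAW r3
t=6 i9:mulh.MUL ; RAW+WAW r3
t=7 i10:ld.MEM ; no-port MEM/MEM
t=8 i11/i12:st.MEM;add.ALU ; pair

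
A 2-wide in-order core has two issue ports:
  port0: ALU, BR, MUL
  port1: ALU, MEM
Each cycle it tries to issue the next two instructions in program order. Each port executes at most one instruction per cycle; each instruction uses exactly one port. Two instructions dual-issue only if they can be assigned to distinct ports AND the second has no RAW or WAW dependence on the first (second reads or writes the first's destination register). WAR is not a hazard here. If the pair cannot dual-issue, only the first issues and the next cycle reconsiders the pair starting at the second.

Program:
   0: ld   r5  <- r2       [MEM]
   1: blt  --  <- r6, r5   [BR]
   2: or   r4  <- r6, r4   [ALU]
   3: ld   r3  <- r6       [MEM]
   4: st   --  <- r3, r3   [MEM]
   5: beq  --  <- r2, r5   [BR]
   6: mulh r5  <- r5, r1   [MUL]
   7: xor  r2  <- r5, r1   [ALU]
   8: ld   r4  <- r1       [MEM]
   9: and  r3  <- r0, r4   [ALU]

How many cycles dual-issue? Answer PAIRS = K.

#0 head=0: ld.MEM i0 RAW r5
#1 head=1: blt.BR;or.ALU i1,i2 dual
#2 head=3: ld.MEM i3 no-port MEM/MEM
#3 head=4: st.MEM;beq.BR i4,i5 dual
#4 head=6: mulh.MUL i6 RAW r5
#5 head=7: xor.ALU;ld.MEM i7,i8 dual
#6 head=9: and.ALU i9 tail

PAIRS = 3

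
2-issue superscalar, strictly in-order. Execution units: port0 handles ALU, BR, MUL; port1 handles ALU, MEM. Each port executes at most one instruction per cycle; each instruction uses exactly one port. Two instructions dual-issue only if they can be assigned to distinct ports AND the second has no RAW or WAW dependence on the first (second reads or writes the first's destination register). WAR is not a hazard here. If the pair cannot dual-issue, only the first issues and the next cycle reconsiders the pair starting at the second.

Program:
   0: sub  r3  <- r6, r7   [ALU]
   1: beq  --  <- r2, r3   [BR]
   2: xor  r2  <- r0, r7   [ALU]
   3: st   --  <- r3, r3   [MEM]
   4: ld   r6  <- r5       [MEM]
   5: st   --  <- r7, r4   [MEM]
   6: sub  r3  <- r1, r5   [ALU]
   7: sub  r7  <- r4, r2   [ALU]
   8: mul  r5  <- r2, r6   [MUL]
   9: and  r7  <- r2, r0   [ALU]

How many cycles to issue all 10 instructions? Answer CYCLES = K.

#0 head=0: sub.ALU i0 RAW r3
#1 head=1: beq.BR;xor.ALU i1+i2 pair
#2 head=3: st.MEM i3 no-port MEM/MEM
#3 head=4: ld.MEM i4 no-port MEM/MEM
#4 head=5: st.MEM;sub.ALU i5+i6 pair
#5 head=7: sub.ALU;mul.MUL i7+i8 pair
#6 head=9: and.ALU i9 tail

CYCLES = 7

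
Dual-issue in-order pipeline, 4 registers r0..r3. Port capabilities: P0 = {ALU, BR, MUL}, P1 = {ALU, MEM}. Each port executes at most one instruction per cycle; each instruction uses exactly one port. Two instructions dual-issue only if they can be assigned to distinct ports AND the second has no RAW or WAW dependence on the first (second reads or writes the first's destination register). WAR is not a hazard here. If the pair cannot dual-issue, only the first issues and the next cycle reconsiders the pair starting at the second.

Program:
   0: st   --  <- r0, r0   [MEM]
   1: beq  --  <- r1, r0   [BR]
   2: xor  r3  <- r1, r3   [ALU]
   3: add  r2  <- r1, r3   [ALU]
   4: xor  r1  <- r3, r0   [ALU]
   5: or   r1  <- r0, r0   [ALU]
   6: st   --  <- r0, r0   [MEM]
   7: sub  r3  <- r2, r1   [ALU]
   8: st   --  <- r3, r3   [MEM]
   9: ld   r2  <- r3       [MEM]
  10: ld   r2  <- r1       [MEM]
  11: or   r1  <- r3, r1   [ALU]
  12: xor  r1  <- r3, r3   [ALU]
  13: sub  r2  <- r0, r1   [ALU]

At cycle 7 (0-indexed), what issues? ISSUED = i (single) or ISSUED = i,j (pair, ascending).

ISSUED = 10,11

t=0 i0/i1:st.MEM/beq.BR ; pair
t=1 i2:xor.ALU ; RAW r3
t=2 i3/i4:add.ALU/xor.ALU ; pair
t=3 i5/i6:or.ALU/st.MEM ; pair
t=4 i7:sub.ALU ; RAW r3
t=5 i8:st.MEM ; no-port MEM/MEM
t=6 i9:ld.MEM ; no-port MEM/MEM
t=7 i10/i11:ld.MEM/or.ALU ; pair
t=8 i12:xor.ALU ; RAW r1
t=9 i13:sub.ALU ; tail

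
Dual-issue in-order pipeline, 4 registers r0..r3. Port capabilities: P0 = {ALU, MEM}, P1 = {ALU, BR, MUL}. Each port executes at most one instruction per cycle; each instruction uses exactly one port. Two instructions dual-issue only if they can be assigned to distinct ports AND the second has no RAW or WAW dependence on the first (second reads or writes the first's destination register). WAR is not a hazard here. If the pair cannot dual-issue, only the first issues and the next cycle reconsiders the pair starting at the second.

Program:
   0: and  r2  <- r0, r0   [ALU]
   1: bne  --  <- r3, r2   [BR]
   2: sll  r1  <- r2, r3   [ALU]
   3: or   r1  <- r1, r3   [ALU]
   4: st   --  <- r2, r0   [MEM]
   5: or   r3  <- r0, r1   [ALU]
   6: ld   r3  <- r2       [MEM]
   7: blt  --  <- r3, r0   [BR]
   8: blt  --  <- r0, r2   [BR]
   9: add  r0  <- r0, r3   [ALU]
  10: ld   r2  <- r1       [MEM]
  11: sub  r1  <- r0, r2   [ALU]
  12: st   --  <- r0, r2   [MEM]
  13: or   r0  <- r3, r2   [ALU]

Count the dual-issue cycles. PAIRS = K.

  cy0 -> i0 (and.ALU) RAW r2
  cy1 -> i1+i2 (bne.BR/sll.ALU) dual
  cy2 -> i3+i4 (or.ALU/st.MEM) dual
  cy3 -> i5 (or.ALU) WAW r3
  cy4 -> i6 (ld.MEM) RAW r3
  cy5 -> i7 (blt.BR) no-port BR/BR
  cy6 -> i8+i9 (blt.BR/add.ALU) dual
  cy7 -> i10 (ld.MEM) RAW r2
  cy8 -> i11+i12 (sub.ALU/st.MEM) dual
  cy9 -> i13 (or.ALU) tail

PAIRS = 4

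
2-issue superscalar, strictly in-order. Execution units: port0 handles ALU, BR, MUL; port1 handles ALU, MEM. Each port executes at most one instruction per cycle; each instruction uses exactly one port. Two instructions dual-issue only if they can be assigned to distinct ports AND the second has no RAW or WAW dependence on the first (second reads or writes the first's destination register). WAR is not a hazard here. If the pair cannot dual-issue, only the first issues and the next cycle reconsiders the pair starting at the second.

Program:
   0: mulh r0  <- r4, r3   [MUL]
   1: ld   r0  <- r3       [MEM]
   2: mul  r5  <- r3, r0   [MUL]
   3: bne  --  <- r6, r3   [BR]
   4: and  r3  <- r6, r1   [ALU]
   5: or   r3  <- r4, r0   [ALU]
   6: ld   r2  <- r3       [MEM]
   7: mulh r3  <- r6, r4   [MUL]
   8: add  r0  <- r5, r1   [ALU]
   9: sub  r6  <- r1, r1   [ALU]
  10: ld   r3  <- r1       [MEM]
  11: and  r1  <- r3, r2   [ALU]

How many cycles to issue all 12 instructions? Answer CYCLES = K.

t=0 i0:mulh.MUL ; WAW r0
t=1 i1:ld.MEM ; RAW r0
t=2 i2:mul.MUL ; no-port MUL/BR
t=3 i3/i4:bne.BR;and.ALU ; pair
t=4 i5:or.ALU ; RAW r3
t=5 i6/i7:ld.MEM;mulh.MUL ; pair
t=6 i8/i9:add.ALU;sub.ALU ; pair
t=7 i10:ld.MEM ; RAW r3
t=8 i11:and.ALU ; tail

CYCLES = 9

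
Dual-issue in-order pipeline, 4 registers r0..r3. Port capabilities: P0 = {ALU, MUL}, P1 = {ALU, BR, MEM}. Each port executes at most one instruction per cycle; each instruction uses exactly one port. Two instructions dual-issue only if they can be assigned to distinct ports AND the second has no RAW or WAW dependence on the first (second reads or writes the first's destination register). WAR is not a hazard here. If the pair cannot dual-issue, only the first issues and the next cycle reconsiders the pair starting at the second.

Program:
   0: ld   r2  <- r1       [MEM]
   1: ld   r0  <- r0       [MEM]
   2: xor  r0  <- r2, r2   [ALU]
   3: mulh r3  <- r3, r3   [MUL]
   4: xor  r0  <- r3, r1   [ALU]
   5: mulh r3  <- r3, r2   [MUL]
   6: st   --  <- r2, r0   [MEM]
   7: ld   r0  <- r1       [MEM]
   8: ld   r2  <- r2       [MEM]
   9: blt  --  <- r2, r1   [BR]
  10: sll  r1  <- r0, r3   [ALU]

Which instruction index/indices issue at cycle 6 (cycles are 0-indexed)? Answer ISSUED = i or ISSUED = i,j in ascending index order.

t=0 i0:ld.MEM ; no-port MEM/MEM
t=1 i1:ld.MEM ; WAW r0
t=2 i2&i3:xor.ALU+mulh.MUL ; pair
t=3 i4&i5:xor.ALU+mulh.MUL ; pair
t=4 i6:st.MEM ; no-port MEM/MEM
t=5 i7:ld.MEM ; no-port MEM/MEM
t=6 i8:ld.MEM ; no-port MEM/BR
t=7 i9&i10:blt.BR+sll.ALU ; pair

ISSUED = 8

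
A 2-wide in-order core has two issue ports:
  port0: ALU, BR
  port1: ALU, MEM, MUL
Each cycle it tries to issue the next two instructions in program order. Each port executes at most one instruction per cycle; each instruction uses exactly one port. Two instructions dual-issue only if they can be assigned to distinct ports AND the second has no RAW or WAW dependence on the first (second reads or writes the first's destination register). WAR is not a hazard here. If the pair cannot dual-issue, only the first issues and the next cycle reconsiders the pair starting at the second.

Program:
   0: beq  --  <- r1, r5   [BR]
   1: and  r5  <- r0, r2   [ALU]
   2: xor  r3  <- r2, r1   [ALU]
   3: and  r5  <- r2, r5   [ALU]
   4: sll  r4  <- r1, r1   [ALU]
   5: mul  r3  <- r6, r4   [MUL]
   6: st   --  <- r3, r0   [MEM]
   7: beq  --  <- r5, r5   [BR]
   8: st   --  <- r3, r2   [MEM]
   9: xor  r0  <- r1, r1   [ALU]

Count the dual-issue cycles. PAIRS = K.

PAIRS = 4

[0] i0/i1  beq+and  -- pair
[1] i2/i3  xor+and  -- pair
[2] i4  sll  -- RAW r4
[3] i5  mul  -- no-port MUL/MEM
[4] i6/i7  st+beq  -- pair
[5] i8/i9  st+xor  -- pair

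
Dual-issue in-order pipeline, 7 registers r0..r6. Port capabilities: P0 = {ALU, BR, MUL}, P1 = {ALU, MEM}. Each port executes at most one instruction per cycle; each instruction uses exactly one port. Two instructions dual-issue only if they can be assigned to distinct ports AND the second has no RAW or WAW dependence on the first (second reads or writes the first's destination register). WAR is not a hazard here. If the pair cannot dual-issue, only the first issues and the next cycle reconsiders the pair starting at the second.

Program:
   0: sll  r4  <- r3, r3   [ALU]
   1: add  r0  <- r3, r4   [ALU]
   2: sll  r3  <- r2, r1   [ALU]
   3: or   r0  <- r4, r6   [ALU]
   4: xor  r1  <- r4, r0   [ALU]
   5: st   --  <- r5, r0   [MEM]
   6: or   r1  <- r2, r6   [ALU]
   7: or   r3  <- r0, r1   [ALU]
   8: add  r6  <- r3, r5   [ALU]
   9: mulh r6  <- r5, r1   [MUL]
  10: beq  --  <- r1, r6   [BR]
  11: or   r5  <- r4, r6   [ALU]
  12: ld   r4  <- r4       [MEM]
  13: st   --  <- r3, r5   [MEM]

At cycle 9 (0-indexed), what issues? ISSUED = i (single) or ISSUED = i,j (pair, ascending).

ISSUED = 12

0. sll @i0  | RAW r4
1. add sll @i1+i2  | 2-wide
2. or @i3  | RAW r0
3. xor st @i4+i5  | 2-wide
4. or @i6  | RAW r1
5. or @i7  | RAW r3
6. add @i8  | WAW r6
7. mulh @i9  | no-port MUL/BR
8. beq or @i10+i11  | 2-wide
9. ld @i12  | no-port MEM/MEM
10. st @i13  | tail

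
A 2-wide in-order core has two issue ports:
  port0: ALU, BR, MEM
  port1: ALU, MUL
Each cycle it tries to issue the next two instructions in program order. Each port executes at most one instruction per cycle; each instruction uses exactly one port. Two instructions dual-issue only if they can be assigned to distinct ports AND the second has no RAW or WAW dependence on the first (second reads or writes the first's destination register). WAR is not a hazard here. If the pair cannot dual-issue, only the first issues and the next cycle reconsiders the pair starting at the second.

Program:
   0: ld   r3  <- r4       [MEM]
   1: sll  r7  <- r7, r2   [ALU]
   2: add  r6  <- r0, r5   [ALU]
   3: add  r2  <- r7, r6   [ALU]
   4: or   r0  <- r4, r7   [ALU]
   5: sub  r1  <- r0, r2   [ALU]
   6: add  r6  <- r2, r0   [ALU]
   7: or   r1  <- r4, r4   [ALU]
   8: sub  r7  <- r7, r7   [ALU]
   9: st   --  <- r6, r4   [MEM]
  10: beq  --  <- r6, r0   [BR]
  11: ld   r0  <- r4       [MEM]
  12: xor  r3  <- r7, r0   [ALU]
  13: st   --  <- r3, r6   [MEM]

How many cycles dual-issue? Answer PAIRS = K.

PAIRS = 4

t=0 i0/i1:ld.MEM sll.ALU ; dual
t=1 i2:add.ALU ; RAW r6
t=2 i3/i4:add.ALU or.ALU ; dual
t=3 i5/i6:sub.ALU add.ALU ; dual
t=4 i7/i8:or.ALU sub.ALU ; dual
t=5 i9:st.MEM ; no-port MEM/BR
t=6 i10:beq.BR ; no-port BR/MEM
t=7 i11:ld.MEM ; RAW r0
t=8 i12:xor.ALU ; RAW r3
t=9 i13:st.MEM ; tail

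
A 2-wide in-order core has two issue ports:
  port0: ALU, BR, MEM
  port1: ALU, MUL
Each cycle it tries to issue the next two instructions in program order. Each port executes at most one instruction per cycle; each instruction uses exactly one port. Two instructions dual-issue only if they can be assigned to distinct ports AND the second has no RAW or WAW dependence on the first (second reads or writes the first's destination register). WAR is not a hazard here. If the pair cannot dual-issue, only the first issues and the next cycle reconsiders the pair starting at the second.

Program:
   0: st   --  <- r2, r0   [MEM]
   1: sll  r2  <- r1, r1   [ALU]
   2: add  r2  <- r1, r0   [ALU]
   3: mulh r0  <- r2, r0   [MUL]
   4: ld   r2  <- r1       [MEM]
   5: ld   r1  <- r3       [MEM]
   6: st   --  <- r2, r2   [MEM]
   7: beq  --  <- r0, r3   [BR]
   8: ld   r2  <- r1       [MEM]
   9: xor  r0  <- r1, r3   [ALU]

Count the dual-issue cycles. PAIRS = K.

PAIRS = 3

#0 head=0: st.MEM;sll.ALU i0/i1 2-wide
#1 head=2: add.ALU i2 RAW r2
#2 head=3: mulh.MUL;ld.MEM i3/i4 2-wide
#3 head=5: ld.MEM i5 no-port MEM/MEM
#4 head=6: st.MEM i6 no-port MEM/BR
#5 head=7: beq.BR i7 no-port BR/MEM
#6 head=8: ld.MEM;xor.ALU i8/i9 2-wide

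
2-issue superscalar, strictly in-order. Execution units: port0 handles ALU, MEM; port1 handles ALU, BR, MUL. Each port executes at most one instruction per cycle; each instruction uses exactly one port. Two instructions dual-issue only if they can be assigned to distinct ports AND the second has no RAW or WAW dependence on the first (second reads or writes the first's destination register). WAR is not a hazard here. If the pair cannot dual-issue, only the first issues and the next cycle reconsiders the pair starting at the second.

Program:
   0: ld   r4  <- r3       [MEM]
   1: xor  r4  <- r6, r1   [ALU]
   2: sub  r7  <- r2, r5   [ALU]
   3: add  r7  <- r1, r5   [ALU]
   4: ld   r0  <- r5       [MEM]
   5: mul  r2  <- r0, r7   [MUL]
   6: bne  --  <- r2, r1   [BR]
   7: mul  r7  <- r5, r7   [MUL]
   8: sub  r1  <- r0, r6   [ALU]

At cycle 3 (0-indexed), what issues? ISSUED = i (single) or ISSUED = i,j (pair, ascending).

ISSUED = 5

t=0 i0:ld ; WAW r4
t=1 i1+i2:xor sub ; dual
t=2 i3+i4:add ld ; dual
t=3 i5:mul ; no-port MUL/BR
t=4 i6:bne ; no-port BR/MUL
t=5 i7+i8:mul sub ; dual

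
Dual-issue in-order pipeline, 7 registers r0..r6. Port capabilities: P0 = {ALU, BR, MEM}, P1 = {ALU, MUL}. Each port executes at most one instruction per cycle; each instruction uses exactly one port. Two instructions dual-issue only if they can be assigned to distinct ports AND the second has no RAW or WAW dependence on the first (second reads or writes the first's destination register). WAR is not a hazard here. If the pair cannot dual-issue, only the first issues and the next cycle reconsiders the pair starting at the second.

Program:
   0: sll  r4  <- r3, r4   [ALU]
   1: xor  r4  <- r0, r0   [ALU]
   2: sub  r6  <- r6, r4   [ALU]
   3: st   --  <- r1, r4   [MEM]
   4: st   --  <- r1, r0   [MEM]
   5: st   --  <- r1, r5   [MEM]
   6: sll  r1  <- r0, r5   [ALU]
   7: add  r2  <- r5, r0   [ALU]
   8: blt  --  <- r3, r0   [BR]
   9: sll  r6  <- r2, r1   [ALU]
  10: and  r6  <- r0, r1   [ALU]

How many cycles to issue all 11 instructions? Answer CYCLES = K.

c0: i0 sll.ALU  WAW r4
c1: i1 xor.ALU  RAW r4
c2: i2,i3 sub.ALU;st.MEM  dual
c3: i4 st.MEM  no-port MEM/MEM
c4: i5,i6 st.MEM;sll.ALU  dual
c5: i7,i8 add.ALU;blt.BR  dual
c6: i9 sll.ALU  WAW r6
c7: i10 and.ALU  tail

CYCLES = 8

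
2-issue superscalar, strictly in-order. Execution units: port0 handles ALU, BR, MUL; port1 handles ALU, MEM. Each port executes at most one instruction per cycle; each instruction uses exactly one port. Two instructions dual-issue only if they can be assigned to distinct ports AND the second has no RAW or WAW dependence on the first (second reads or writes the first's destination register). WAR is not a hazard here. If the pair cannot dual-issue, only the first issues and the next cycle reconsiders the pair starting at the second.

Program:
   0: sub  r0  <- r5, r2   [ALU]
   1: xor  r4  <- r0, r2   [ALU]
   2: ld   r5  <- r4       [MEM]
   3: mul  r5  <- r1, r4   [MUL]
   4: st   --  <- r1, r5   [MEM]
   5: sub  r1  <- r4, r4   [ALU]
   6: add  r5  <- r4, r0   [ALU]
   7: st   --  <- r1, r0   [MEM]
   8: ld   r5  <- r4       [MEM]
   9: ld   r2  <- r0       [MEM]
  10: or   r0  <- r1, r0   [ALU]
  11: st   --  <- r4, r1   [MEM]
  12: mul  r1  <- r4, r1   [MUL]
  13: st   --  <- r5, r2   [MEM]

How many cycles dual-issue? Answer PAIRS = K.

c0: i0 sub.ALU  RAW r0
c1: i1 xor.ALU  RAW r4
c2: i2 ld.MEM  WAW r5
c3: i3 mul.MUL  RAW r5
c4: i4,i5 st.MEM sub.ALU  pair
c5: i6,i7 add.ALU st.MEM  pair
c6: i8 ld.MEM  no-port MEM/MEM
c7: i9,i10 ld.MEM or.ALU  pair
c8: i11,i12 st.MEM mul.MUL  pair
c9: i13 st.MEM  tail

PAIRS = 4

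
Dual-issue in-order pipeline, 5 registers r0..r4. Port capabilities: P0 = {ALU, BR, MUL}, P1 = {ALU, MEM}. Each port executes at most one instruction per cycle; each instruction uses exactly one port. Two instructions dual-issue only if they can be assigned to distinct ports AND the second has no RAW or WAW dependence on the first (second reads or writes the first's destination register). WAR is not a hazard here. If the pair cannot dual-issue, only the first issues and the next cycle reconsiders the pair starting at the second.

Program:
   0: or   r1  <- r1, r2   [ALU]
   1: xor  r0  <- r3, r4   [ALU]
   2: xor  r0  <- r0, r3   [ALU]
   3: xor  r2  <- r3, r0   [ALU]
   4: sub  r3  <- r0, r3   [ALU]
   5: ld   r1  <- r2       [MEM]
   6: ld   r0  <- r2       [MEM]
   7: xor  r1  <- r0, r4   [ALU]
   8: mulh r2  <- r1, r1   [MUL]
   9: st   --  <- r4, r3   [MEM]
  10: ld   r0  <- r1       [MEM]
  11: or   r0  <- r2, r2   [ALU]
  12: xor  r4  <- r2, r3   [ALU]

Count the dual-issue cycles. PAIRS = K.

PAIRS = 4

  cy0 -> i0+i1 (or xor) pair
  cy1 -> i2 (xor) RAW r0
  cy2 -> i3+i4 (xor sub) pair
  cy3 -> i5 (ld) no-port MEM/MEM
  cy4 -> i6 (ld) RAW r0
  cy5 -> i7 (xor) RAW r1
  cy6 -> i8+i9 (mulh st) pair
  cy7 -> i10 (ld) WAW r0
  cy8 -> i11+i12 (or xor) pair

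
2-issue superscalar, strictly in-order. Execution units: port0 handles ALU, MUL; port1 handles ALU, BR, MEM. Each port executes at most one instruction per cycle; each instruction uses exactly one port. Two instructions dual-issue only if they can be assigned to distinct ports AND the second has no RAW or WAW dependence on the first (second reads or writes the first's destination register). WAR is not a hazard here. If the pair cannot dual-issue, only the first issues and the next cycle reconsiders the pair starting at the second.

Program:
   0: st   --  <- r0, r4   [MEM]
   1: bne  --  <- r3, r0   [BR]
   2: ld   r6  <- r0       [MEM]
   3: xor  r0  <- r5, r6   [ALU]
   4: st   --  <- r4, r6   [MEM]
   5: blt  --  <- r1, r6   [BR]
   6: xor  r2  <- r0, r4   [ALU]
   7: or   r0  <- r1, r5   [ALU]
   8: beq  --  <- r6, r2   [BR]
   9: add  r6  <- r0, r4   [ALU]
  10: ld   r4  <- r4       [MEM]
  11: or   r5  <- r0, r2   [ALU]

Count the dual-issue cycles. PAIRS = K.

PAIRS = 4

  cy0 -> i0 (st.MEM) no-port MEM/BR
  cy1 -> i1 (bne.BR) no-port BR/MEM
  cy2 -> i2 (ld.MEM) RAW r6
  cy3 -> i3&i4 (xor.ALU/st.MEM) pair
  cy4 -> i5&i6 (blt.BR/xor.ALU) pair
  cy5 -> i7&i8 (or.ALU/beq.BR) pair
  cy6 -> i9&i10 (add.ALU/ld.MEM) pair
  cy7 -> i11 (or.ALU) tail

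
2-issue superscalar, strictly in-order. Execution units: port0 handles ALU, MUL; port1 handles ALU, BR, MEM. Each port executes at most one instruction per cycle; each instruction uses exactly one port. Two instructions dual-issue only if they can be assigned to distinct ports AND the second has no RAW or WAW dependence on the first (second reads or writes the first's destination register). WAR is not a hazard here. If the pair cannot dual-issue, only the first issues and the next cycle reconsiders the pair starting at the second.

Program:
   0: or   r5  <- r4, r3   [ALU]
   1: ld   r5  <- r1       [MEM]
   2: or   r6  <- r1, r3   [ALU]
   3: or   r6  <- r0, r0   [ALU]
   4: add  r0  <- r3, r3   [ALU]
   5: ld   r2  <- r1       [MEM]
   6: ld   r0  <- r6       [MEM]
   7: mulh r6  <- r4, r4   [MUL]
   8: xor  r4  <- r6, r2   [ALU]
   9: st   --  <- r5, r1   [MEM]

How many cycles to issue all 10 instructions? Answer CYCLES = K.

  cy0 -> i0 (or) WAW r5
  cy1 -> i1&i2 (ld or) dual
  cy2 -> i3&i4 (or add) dual
  cy3 -> i5 (ld) no-port MEM/MEM
  cy4 -> i6&i7 (ld mulh) dual
  cy5 -> i8&i9 (xor st) dual

CYCLES = 6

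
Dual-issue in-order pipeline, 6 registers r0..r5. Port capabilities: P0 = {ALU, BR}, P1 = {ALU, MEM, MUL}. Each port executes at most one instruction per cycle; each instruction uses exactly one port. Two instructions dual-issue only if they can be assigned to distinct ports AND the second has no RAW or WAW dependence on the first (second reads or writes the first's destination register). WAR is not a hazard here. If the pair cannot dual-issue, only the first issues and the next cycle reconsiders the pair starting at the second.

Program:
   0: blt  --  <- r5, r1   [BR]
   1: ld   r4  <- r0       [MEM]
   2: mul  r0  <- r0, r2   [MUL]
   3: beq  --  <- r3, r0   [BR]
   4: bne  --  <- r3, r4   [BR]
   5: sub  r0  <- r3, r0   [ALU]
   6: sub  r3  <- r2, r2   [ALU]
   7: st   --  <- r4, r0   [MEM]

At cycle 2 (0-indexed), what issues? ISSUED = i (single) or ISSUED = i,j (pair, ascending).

c0: i0/i1 blt ld  2-wide
c1: i2 mul  RAW r0
c2: i3 beq  no-port BR/BR
c3: i4/i5 bne sub  2-wide
c4: i6/i7 sub st  2-wide

ISSUED = 3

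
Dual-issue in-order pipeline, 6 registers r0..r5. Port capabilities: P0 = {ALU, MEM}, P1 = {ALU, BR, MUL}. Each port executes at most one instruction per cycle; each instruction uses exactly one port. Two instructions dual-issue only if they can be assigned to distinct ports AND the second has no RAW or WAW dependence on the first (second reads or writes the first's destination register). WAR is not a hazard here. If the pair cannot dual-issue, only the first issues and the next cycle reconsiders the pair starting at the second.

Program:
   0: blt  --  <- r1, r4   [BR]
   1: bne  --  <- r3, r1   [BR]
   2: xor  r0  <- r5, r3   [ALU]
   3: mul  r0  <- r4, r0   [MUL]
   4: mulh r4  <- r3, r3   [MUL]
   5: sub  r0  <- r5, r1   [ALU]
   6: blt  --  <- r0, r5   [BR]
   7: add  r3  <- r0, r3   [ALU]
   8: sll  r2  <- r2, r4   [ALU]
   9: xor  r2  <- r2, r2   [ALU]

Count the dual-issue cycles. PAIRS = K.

PAIRS = 3

#0 head=0: blt.BR i0 no-port BR/BR
#1 head=1: bne.BR xor.ALU i1,i2 pair
#2 head=3: mul.MUL i3 no-port MUL/MUL
#3 head=4: mulh.MUL sub.ALU i4,i5 pair
#4 head=6: blt.BR add.ALU i6,i7 pair
#5 head=8: sll.ALU i8 RAW+WAW r2
#6 head=9: xor.ALU i9 tail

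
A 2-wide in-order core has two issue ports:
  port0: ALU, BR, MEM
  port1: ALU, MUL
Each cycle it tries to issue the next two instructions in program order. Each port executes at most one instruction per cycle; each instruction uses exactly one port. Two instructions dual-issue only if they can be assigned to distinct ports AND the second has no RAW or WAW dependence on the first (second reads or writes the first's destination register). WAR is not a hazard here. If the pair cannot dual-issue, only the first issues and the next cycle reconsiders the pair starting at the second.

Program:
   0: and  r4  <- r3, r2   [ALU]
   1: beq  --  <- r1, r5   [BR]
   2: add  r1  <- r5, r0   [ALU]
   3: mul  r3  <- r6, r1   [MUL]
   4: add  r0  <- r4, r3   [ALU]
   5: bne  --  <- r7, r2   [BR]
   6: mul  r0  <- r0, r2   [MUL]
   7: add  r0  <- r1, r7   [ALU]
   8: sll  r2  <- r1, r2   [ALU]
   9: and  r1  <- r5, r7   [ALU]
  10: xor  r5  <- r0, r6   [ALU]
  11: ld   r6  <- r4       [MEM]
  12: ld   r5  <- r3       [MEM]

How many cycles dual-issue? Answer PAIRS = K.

c0: i0+i1 and.ALU/beq.BR  pair
c1: i2 add.ALU  RAW r1
c2: i3 mul.MUL  RAW r3
c3: i4+i5 add.ALU/bne.BR  pair
c4: i6 mul.MUL  WAW r0
c5: i7+i8 add.ALU/sll.ALU  pair
c6: i9+i10 and.ALU/xor.ALU  pair
c7: i11 ld.MEM  no-port MEM/MEM
c8: i12 ld.MEM  tail

PAIRS = 4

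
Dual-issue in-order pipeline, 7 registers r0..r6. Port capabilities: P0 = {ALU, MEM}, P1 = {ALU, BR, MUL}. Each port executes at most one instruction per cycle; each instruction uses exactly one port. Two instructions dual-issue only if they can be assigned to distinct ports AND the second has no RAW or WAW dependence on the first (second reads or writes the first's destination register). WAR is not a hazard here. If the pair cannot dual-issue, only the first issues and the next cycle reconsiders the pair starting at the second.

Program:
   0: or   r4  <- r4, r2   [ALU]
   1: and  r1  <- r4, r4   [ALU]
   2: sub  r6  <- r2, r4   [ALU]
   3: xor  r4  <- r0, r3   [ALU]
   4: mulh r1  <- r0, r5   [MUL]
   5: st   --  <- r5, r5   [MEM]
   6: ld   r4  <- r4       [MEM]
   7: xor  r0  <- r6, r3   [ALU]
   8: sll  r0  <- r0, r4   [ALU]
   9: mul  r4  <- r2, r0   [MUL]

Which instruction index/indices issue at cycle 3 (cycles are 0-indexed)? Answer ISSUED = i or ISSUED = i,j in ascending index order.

  cy0 -> i0 (or) RAW r4
  cy1 -> i1&i2 (and+sub) pair
  cy2 -> i3&i4 (xor+mulh) pair
  cy3 -> i5 (st) no-port MEM/MEM
  cy4 -> i6&i7 (ld+xor) pair
  cy5 -> i8 (sll) RAW r0
  cy6 -> i9 (mul) tail

ISSUED = 5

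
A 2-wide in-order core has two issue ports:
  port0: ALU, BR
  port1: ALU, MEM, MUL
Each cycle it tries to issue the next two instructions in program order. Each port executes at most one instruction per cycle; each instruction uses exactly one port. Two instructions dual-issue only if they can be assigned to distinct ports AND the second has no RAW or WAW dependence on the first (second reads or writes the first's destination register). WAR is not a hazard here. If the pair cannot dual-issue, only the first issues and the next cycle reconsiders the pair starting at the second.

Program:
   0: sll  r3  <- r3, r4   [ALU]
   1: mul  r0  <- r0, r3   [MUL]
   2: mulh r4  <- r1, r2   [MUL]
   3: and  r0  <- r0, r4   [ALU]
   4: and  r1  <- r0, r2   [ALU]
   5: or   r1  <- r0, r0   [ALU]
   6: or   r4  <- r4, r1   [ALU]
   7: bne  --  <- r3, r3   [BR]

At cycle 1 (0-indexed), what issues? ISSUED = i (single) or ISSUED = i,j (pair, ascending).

  cy0 -> i0 (sll.ALU) RAW r3
  cy1 -> i1 (mul.MUL) no-port MUL/MUL
  cy2 -> i2 (mulh.MUL) RAW r4
  cy3 -> i3 (and.ALU) RAW r0
  cy4 -> i4 (and.ALU) WAW r1
  cy5 -> i5 (or.ALU) RAW r1
  cy6 -> i6&i7 (or.ALU;bne.BR) pair

ISSUED = 1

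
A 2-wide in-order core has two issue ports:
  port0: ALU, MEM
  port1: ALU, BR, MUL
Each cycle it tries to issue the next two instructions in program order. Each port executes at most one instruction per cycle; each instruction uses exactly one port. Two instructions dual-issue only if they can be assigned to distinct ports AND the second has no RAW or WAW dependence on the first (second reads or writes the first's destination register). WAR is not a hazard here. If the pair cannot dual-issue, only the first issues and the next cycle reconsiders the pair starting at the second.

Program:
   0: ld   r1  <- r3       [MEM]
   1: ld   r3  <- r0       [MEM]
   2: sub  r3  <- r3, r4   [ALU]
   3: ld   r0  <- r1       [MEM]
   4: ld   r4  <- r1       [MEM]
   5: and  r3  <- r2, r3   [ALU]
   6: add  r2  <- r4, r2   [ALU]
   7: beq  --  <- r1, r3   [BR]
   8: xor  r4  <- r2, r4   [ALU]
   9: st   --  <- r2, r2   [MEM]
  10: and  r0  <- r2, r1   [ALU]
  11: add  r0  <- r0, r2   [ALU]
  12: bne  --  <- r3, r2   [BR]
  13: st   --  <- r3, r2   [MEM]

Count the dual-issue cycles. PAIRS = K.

c0: i0 ld.MEM  no-port MEM/MEM
c1: i1 ld.MEM  RAW+WAW r3
c2: i2&i3 sub.ALU+ld.MEM  2-wide
c3: i4&i5 ld.MEM+and.ALU  2-wide
c4: i6&i7 add.ALU+beq.BR  2-wide
c5: i8&i9 xor.ALU+st.MEM  2-wide
c6: i10 and.ALU  RAW+WAW r0
c7: i11&i12 add.ALU+bne.BR  2-wide
c8: i13 st.MEM  tail

PAIRS = 5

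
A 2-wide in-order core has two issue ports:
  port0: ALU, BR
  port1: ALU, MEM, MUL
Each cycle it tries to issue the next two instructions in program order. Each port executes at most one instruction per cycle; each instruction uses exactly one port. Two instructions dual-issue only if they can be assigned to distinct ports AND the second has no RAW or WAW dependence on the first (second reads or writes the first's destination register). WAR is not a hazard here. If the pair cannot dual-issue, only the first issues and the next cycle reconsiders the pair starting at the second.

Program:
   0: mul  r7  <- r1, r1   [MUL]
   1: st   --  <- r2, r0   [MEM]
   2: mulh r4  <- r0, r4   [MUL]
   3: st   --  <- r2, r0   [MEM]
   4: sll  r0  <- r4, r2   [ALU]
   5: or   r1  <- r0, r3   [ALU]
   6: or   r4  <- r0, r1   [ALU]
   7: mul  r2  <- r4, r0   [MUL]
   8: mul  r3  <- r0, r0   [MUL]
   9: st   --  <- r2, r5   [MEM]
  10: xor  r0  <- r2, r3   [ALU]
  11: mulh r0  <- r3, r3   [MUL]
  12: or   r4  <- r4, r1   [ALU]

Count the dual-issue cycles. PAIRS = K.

c0: i0 mul.MUL  no-port MUL/MEM
c1: i1 st.MEM  no-port MEM/MUL
c2: i2 mulh.MUL  no-port MUL/MEM
c3: i3&i4 st.MEM+sll.ALU  2-wide
c4: i5 or.ALU  RAW r1
c5: i6 or.ALU  RAW r4
c6: i7 mul.MUL  no-port MUL/MUL
c7: i8 mul.MUL  no-port MUL/MEM
c8: i9&i10 st.MEM+xor.ALU  2-wide
c9: i11&i12 mulh.MUL+or.ALU  2-wide

PAIRS = 3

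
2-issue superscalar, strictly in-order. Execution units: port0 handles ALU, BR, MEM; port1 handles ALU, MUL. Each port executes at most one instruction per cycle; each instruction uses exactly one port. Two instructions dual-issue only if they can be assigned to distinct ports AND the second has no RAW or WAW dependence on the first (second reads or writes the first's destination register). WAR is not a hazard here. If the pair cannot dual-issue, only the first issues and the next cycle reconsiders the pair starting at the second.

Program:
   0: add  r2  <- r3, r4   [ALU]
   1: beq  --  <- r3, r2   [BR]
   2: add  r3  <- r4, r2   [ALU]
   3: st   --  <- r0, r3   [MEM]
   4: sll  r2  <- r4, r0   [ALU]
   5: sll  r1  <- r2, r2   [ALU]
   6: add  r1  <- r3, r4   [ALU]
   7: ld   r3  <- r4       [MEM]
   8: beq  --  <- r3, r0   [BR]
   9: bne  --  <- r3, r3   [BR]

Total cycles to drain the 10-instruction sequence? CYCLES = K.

CYCLES = 7

c0: i0 add.ALU  RAW r2
c1: i1+i2 beq.BR+add.ALU  2-wide
c2: i3+i4 st.MEM+sll.ALU  2-wide
c3: i5 sll.ALU  WAW r1
c4: i6+i7 add.ALU+ld.MEM  2-wide
c5: i8 beq.BR  no-port BR/BR
c6: i9 bne.BR  tail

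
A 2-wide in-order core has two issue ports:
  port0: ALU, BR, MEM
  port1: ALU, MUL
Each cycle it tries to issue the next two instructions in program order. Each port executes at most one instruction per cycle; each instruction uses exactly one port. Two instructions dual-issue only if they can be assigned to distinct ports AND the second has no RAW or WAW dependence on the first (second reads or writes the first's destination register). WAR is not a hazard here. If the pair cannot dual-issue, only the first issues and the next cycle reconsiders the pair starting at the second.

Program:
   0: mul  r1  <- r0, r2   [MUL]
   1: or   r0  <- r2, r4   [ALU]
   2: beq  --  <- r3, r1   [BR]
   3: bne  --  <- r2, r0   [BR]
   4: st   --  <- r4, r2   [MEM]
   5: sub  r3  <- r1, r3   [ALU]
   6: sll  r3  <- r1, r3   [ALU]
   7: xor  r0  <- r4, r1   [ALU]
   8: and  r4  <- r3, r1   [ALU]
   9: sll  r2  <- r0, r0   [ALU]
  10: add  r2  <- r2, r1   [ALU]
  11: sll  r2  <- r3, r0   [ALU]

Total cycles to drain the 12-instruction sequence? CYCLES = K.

[0] i0,i1  mul.MUL/or.ALU  -- dual
[1] i2  beq.BR  -- no-port BR/BR
[2] i3  bne.BR  -- no-port BR/MEM
[3] i4,i5  st.MEM/sub.ALU  -- dual
[4] i6,i7  sll.ALU/xor.ALU  -- dual
[5] i8,i9  and.ALU/sll.ALU  -- dual
[6] i10  add.ALU  -- WAW r2
[7] i11  sll.ALU  -- tail

CYCLES = 8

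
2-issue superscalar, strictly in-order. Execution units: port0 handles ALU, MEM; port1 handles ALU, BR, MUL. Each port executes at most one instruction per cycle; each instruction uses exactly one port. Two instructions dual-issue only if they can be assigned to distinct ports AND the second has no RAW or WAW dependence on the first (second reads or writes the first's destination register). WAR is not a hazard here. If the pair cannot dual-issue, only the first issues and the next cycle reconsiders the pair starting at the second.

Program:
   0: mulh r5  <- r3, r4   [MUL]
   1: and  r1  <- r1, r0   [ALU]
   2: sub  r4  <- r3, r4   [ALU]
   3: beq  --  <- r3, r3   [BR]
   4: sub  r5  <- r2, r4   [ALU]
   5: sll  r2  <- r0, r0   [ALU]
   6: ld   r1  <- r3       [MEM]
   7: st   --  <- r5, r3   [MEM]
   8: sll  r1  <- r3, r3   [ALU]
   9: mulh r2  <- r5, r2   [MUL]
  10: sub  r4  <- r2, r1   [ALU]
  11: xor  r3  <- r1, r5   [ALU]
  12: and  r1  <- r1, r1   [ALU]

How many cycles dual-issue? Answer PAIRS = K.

#0 head=0: mulh.MUL+and.ALU i0&i1 pair
#1 head=2: sub.ALU+beq.BR i2&i3 pair
#2 head=4: sub.ALU+sll.ALU i4&i5 pair
#3 head=6: ld.MEM i6 no-port MEM/MEM
#4 head=7: st.MEM+sll.ALU i7&i8 pair
#5 head=9: mulh.MUL i9 RAW r2
#6 head=10: sub.ALU+xor.ALU i10&i11 pair
#7 head=12: and.ALU i12 tail

PAIRS = 5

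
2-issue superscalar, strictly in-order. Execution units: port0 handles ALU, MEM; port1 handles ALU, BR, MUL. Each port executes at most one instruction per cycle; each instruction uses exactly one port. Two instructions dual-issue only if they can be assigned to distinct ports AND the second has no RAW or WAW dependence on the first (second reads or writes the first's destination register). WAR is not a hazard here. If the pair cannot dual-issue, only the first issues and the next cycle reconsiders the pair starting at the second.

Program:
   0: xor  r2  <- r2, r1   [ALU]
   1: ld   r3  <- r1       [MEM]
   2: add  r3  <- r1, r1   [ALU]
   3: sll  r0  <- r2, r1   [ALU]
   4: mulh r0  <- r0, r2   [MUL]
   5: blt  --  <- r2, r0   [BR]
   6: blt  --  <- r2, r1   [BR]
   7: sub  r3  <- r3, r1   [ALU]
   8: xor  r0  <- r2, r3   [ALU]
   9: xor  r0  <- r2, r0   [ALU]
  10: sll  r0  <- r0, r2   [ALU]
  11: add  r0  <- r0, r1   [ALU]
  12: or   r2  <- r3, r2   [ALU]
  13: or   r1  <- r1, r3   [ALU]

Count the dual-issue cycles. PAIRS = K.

c0: i0/i1 xor ld  2-wide
c1: i2/i3 add sll  2-wide
c2: i4 mulh  no-port MUL/BR
c3: i5 blt  no-port BR/BR
c4: i6/i7 blt sub  2-wide
c5: i8 xor  RAW+WAW r0
c6: i9 xor  RAW+WAW r0
c7: i10 sll  RAW+WAW r0
c8: i11/i12 add or  2-wide
c9: i13 or  tail

PAIRS = 4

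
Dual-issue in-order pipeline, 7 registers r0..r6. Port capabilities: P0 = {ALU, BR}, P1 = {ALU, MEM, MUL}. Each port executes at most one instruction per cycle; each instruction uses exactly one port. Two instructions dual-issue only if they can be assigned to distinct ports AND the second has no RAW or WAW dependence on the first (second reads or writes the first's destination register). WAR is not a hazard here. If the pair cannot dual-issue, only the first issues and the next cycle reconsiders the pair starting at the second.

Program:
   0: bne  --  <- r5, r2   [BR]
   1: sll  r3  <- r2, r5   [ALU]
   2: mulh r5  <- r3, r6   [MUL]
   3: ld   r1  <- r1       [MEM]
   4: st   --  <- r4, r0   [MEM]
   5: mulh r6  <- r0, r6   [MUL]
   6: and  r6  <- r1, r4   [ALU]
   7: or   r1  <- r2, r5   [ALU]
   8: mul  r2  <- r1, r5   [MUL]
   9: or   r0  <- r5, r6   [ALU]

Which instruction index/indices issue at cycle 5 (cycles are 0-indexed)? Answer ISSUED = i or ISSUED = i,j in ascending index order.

0. bne.BR;sll.ALU @i0/i1  | pair
1. mulh.MUL @i2  | no-port MUL/MEM
2. ld.MEM @i3  | no-port MEM/MEM
3. st.MEM @i4  | no-port MEM/MUL
4. mulh.MUL @i5  | WAW r6
5. and.ALU;or.ALU @i6/i7  | pair
6. mul.MUL;or.ALU @i8/i9  | pair

ISSUED = 6,7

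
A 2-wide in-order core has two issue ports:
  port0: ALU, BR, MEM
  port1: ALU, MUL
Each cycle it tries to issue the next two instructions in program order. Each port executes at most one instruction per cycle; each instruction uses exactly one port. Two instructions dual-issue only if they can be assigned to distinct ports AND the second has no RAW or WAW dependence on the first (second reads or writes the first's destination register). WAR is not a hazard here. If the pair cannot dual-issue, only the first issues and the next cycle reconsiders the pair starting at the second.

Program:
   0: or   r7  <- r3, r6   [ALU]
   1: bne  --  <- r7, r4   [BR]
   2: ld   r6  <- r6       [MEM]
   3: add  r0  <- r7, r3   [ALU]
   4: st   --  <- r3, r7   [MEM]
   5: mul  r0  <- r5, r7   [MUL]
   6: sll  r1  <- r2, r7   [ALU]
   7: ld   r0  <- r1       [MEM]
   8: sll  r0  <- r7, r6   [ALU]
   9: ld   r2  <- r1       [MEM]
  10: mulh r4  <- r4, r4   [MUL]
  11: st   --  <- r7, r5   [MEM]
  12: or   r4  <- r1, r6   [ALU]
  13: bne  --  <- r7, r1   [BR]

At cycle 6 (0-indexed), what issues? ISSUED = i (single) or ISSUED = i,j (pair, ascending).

[0] i0  or.ALU  -- RAW r7
[1] i1  bne.BR  -- no-port BR/MEM
[2] i2+i3  ld.MEM/add.ALU  -- pair
[3] i4+i5  st.MEM/mul.MUL  -- pair
[4] i6  sll.ALU  -- RAW r1
[5] i7  ld.MEM  -- WAW r0
[6] i8+i9  sll.ALU/ld.MEM  -- pair
[7] i10+i11  mulh.MUL/st.MEM  -- pair
[8] i12+i13  or.ALU/bne.BR  -- pair

ISSUED = 8,9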